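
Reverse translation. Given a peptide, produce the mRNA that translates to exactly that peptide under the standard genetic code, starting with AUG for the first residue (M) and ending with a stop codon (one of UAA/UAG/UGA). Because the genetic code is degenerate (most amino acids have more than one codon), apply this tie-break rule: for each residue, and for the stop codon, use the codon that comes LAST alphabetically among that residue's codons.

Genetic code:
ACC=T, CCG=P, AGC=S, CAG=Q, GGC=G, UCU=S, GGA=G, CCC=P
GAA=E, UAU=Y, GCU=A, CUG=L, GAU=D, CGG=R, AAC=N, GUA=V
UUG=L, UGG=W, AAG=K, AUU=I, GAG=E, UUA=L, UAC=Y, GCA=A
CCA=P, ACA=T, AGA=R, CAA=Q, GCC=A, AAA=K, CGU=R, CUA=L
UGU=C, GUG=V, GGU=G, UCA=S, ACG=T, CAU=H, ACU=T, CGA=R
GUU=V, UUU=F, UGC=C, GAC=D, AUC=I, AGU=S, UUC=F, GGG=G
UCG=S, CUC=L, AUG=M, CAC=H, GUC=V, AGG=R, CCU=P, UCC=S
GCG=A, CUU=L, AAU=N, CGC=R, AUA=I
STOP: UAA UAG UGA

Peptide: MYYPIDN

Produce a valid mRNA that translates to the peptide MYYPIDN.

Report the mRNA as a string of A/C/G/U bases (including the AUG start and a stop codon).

Answer: mRNA: AUGUAUUAUCCUAUUGAUAAUUGA

Derivation:
residue 1: M -> AUG (start codon)
residue 2: Y codons sorted = UAC,UAU -> pick last = UAU
residue 3: Y codons sorted = UAC,UAU -> pick last = UAU
residue 4: P codons sorted = CCA,CCC,CCG,CCU -> pick last = CCU
residue 5: I codons sorted = AUA,AUC,AUU -> pick last = AUU
residue 6: D codons sorted = GAC,GAU -> pick last = GAU
residue 7: N codons sorted = AAC,AAU -> pick last = AAU
terminator: stop codons sorted = UAA,UAG,UGA -> pick last = UGA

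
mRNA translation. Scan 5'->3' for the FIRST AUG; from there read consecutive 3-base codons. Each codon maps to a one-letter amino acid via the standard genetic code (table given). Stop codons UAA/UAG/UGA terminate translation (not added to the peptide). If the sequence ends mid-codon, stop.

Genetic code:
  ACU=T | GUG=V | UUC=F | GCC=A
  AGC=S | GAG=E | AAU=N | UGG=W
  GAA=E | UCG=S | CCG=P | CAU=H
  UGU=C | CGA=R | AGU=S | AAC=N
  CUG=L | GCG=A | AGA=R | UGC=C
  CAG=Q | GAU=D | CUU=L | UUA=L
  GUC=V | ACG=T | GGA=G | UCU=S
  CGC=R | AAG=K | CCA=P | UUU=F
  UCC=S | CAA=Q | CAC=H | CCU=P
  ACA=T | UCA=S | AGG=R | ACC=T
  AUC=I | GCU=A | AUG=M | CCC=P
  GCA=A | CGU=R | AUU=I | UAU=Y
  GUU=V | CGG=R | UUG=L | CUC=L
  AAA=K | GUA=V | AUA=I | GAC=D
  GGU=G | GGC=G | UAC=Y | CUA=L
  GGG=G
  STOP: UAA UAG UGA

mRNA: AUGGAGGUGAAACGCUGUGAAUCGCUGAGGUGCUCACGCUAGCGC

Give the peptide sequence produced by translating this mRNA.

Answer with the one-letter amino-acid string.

Answer: MEVKRCESLRCSR

Derivation:
start AUG at pos 0
pos 0: AUG -> M; peptide=M
pos 3: GAG -> E; peptide=ME
pos 6: GUG -> V; peptide=MEV
pos 9: AAA -> K; peptide=MEVK
pos 12: CGC -> R; peptide=MEVKR
pos 15: UGU -> C; peptide=MEVKRC
pos 18: GAA -> E; peptide=MEVKRCE
pos 21: UCG -> S; peptide=MEVKRCES
pos 24: CUG -> L; peptide=MEVKRCESL
pos 27: AGG -> R; peptide=MEVKRCESLR
pos 30: UGC -> C; peptide=MEVKRCESLRC
pos 33: UCA -> S; peptide=MEVKRCESLRCS
pos 36: CGC -> R; peptide=MEVKRCESLRCSR
pos 39: UAG -> STOP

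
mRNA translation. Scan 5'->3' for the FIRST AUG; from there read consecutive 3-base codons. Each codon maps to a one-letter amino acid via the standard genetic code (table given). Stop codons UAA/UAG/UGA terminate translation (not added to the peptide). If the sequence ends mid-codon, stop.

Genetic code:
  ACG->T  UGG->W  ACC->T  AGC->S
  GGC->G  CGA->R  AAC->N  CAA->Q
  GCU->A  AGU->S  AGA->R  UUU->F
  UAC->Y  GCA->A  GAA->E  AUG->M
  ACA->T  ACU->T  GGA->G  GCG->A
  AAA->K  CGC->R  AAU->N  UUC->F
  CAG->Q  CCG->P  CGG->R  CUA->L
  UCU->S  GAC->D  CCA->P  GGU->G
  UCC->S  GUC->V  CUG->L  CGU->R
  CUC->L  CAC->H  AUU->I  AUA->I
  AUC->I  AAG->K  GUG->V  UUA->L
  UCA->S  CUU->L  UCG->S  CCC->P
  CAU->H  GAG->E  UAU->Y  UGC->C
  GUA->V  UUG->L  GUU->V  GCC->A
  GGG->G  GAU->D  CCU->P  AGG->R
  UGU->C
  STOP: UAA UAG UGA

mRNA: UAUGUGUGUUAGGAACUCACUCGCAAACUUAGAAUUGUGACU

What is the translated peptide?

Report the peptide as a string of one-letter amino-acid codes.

start AUG at pos 1
pos 1: AUG -> M; peptide=M
pos 4: UGU -> C; peptide=MC
pos 7: GUU -> V; peptide=MCV
pos 10: AGG -> R; peptide=MCVR
pos 13: AAC -> N; peptide=MCVRN
pos 16: UCA -> S; peptide=MCVRNS
pos 19: CUC -> L; peptide=MCVRNSL
pos 22: GCA -> A; peptide=MCVRNSLA
pos 25: AAC -> N; peptide=MCVRNSLAN
pos 28: UUA -> L; peptide=MCVRNSLANL
pos 31: GAA -> E; peptide=MCVRNSLANLE
pos 34: UUG -> L; peptide=MCVRNSLANLEL
pos 37: UGA -> STOP

Answer: MCVRNSLANLEL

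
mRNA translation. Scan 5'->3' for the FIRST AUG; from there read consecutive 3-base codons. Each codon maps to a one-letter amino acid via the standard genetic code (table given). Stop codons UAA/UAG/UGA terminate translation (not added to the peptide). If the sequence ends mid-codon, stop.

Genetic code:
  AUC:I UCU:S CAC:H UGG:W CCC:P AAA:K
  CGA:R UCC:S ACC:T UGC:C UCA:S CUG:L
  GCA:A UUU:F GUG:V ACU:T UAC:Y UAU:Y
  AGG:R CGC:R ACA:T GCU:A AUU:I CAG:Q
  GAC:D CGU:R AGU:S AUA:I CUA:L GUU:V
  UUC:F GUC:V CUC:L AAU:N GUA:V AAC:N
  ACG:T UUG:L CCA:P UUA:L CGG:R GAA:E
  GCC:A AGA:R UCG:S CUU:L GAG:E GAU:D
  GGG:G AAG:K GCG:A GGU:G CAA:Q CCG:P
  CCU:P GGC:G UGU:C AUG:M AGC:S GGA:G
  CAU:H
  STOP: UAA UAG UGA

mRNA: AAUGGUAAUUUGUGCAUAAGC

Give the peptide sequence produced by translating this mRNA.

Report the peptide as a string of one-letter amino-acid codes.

Answer: MVICA

Derivation:
start AUG at pos 1
pos 1: AUG -> M; peptide=M
pos 4: GUA -> V; peptide=MV
pos 7: AUU -> I; peptide=MVI
pos 10: UGU -> C; peptide=MVIC
pos 13: GCA -> A; peptide=MVICA
pos 16: UAA -> STOP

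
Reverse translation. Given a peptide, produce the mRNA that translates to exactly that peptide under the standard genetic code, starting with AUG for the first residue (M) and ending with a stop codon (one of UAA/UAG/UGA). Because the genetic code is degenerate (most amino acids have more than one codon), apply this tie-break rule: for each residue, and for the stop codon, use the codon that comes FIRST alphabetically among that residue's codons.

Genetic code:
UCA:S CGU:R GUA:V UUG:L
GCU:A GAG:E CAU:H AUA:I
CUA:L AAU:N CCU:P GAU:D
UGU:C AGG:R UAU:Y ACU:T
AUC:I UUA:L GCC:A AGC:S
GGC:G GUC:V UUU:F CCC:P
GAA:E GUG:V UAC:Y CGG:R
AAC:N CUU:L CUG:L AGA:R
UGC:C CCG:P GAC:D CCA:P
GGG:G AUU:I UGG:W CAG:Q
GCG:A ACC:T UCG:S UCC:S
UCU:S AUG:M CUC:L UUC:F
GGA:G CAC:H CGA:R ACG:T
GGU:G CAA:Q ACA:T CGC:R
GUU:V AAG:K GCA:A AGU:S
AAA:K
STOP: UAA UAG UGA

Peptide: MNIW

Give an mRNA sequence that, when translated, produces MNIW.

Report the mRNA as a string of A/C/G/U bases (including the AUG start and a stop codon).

Answer: mRNA: AUGAACAUAUGGUAA

Derivation:
residue 1: M -> AUG (start codon)
residue 2: N codons sorted = AAC,AAU -> pick first = AAC
residue 3: I codons sorted = AUA,AUC,AUU -> pick first = AUA
residue 4: W -> UGG (only codon)
terminator: stop codons sorted = UAA,UAG,UGA -> pick first = UAA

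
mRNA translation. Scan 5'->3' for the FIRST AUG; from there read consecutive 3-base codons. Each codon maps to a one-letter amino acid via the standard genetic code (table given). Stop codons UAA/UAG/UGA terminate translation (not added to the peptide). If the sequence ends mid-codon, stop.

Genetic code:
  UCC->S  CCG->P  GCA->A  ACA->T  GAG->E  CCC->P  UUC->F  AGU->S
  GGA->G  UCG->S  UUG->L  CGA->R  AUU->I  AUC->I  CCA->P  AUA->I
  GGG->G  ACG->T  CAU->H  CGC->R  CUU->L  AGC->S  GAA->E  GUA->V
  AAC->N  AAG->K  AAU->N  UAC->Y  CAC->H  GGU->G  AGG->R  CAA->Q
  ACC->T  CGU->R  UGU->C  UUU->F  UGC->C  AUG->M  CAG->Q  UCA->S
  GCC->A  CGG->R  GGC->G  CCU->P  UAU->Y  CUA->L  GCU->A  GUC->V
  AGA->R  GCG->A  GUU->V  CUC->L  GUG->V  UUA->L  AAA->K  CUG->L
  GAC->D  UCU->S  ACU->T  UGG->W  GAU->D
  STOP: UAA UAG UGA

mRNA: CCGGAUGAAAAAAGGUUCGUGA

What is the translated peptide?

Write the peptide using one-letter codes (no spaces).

Answer: MKKGS

Derivation:
start AUG at pos 4
pos 4: AUG -> M; peptide=M
pos 7: AAA -> K; peptide=MK
pos 10: AAA -> K; peptide=MKK
pos 13: GGU -> G; peptide=MKKG
pos 16: UCG -> S; peptide=MKKGS
pos 19: UGA -> STOP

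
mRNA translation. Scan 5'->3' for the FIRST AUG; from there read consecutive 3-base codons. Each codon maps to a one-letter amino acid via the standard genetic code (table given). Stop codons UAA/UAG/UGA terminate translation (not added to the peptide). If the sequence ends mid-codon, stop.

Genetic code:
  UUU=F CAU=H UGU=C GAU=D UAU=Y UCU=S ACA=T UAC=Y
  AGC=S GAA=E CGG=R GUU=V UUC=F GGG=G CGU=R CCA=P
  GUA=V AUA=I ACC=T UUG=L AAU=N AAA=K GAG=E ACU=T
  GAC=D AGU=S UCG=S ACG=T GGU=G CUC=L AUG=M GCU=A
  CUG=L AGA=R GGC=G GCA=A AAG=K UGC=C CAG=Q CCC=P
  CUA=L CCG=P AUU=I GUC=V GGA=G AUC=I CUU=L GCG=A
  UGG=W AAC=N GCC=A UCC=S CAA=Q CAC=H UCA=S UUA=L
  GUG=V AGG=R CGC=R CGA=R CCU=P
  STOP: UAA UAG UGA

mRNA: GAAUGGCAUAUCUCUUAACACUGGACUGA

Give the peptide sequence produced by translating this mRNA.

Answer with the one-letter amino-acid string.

Answer: MAYLLTLD

Derivation:
start AUG at pos 2
pos 2: AUG -> M; peptide=M
pos 5: GCA -> A; peptide=MA
pos 8: UAU -> Y; peptide=MAY
pos 11: CUC -> L; peptide=MAYL
pos 14: UUA -> L; peptide=MAYLL
pos 17: ACA -> T; peptide=MAYLLT
pos 20: CUG -> L; peptide=MAYLLTL
pos 23: GAC -> D; peptide=MAYLLTLD
pos 26: UGA -> STOP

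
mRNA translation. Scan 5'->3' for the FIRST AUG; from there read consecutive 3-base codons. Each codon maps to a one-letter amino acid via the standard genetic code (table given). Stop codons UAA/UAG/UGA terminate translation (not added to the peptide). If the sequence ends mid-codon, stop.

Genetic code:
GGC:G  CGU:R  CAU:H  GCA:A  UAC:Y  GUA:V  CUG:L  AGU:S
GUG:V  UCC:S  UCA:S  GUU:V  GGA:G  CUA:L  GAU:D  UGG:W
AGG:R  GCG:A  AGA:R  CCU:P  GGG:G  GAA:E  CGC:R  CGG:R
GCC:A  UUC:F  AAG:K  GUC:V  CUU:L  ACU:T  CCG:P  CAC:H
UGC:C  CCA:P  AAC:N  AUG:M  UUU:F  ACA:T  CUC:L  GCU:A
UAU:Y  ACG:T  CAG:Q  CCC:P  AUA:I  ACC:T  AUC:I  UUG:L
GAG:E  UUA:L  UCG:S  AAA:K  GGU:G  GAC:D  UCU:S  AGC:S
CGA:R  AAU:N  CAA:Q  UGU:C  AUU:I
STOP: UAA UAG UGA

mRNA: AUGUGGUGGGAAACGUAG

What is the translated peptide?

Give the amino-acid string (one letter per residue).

Answer: MWWET

Derivation:
start AUG at pos 0
pos 0: AUG -> M; peptide=M
pos 3: UGG -> W; peptide=MW
pos 6: UGG -> W; peptide=MWW
pos 9: GAA -> E; peptide=MWWE
pos 12: ACG -> T; peptide=MWWET
pos 15: UAG -> STOP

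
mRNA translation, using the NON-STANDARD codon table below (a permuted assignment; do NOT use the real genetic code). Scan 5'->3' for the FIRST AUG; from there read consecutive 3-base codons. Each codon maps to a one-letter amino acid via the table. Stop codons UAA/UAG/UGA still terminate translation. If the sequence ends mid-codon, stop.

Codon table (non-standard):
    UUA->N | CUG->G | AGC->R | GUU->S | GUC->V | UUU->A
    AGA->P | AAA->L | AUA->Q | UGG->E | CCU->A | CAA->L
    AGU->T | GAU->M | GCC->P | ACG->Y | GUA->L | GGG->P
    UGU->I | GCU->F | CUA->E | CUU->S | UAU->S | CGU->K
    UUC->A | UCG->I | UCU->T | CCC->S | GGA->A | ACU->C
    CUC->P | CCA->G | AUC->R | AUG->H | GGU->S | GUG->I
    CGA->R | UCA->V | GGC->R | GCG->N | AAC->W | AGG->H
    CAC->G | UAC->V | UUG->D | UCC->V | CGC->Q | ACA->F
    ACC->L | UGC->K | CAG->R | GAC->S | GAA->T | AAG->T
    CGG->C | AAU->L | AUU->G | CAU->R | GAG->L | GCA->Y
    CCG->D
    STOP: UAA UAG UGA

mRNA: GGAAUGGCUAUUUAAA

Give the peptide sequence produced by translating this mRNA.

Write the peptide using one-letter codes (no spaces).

start AUG at pos 3
pos 3: AUG -> H; peptide=H
pos 6: GCU -> F; peptide=HF
pos 9: AUU -> G; peptide=HFG
pos 12: UAA -> STOP

Answer: HFG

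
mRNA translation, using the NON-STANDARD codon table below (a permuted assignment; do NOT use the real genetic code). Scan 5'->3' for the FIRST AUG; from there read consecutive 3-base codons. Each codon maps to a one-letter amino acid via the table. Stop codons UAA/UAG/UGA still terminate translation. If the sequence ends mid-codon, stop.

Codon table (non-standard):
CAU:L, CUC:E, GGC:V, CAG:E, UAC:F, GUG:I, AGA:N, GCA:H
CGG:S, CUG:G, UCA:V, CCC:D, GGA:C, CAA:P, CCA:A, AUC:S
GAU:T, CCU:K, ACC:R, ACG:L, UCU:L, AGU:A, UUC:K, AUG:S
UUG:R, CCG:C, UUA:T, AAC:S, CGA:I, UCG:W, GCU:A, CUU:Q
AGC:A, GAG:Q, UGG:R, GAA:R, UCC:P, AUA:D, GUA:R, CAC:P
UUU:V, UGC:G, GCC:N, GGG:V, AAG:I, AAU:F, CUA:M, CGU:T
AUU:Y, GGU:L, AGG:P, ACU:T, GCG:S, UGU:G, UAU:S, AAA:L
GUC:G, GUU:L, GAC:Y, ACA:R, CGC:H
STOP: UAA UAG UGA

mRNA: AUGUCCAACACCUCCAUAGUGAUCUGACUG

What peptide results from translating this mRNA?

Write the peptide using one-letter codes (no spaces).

start AUG at pos 0
pos 0: AUG -> S; peptide=S
pos 3: UCC -> P; peptide=SP
pos 6: AAC -> S; peptide=SPS
pos 9: ACC -> R; peptide=SPSR
pos 12: UCC -> P; peptide=SPSRP
pos 15: AUA -> D; peptide=SPSRPD
pos 18: GUG -> I; peptide=SPSRPDI
pos 21: AUC -> S; peptide=SPSRPDIS
pos 24: UGA -> STOP

Answer: SPSRPDIS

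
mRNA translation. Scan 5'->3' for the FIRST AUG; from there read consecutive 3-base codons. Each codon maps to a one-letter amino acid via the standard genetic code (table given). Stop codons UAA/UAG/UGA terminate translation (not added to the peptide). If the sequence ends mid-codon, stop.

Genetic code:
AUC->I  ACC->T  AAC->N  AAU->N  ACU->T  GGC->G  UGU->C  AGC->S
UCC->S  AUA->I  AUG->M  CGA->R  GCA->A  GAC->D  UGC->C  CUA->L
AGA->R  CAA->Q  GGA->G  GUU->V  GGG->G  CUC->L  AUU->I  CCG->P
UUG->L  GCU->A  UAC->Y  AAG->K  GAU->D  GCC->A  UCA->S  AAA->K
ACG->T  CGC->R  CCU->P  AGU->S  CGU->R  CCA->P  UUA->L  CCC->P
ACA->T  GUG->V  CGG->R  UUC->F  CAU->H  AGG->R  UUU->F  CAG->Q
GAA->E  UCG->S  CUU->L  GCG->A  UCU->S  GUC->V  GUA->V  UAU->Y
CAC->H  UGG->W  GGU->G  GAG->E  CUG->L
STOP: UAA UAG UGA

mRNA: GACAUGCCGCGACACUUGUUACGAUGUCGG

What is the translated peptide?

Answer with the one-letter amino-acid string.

Answer: MPRHLLRCR

Derivation:
start AUG at pos 3
pos 3: AUG -> M; peptide=M
pos 6: CCG -> P; peptide=MP
pos 9: CGA -> R; peptide=MPR
pos 12: CAC -> H; peptide=MPRH
pos 15: UUG -> L; peptide=MPRHL
pos 18: UUA -> L; peptide=MPRHLL
pos 21: CGA -> R; peptide=MPRHLLR
pos 24: UGU -> C; peptide=MPRHLLRC
pos 27: CGG -> R; peptide=MPRHLLRCR
pos 30: only 0 nt remain (<3), stop (end of mRNA)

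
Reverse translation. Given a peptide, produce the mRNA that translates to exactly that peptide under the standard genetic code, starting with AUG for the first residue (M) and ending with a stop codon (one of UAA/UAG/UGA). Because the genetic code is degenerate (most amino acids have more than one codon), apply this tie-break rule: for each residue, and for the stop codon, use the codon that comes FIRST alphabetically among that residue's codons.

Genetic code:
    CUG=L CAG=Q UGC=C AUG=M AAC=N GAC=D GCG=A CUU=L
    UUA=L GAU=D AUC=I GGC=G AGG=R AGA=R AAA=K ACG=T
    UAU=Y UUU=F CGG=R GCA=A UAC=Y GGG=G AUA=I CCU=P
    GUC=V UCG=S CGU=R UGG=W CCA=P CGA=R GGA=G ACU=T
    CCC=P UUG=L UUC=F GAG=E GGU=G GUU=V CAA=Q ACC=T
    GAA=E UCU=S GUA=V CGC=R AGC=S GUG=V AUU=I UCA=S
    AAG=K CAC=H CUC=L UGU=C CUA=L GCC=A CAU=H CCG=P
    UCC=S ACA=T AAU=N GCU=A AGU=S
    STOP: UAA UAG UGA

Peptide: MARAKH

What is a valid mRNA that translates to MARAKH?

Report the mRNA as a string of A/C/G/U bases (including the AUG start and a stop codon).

residue 1: M -> AUG (start codon)
residue 2: A codons sorted = GCA,GCC,GCG,GCU -> pick first = GCA
residue 3: R codons sorted = AGA,AGG,CGA,CGC,CGG,CGU -> pick first = AGA
residue 4: A codons sorted = GCA,GCC,GCG,GCU -> pick first = GCA
residue 5: K codons sorted = AAA,AAG -> pick first = AAA
residue 6: H codons sorted = CAC,CAU -> pick first = CAC
terminator: stop codons sorted = UAA,UAG,UGA -> pick first = UAA

Answer: mRNA: AUGGCAAGAGCAAAACACUAA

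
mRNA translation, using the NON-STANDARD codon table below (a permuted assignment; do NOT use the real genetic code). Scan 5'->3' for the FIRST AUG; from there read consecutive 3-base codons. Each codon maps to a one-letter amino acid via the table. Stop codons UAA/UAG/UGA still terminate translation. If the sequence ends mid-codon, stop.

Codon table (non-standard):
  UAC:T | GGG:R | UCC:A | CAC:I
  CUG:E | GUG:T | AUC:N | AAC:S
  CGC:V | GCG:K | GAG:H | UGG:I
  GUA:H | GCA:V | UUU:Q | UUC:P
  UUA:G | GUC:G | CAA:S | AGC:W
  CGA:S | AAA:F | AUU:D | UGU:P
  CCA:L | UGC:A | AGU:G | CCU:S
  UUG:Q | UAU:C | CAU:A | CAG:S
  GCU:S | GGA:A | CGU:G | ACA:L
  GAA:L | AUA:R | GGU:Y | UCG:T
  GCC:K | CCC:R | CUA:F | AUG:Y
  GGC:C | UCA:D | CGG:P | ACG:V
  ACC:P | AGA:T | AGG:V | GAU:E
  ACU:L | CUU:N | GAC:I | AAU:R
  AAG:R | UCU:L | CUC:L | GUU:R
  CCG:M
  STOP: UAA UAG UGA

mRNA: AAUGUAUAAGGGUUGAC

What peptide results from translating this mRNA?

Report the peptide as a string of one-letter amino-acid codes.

start AUG at pos 1
pos 1: AUG -> Y; peptide=Y
pos 4: UAU -> C; peptide=YC
pos 7: AAG -> R; peptide=YCR
pos 10: GGU -> Y; peptide=YCRY
pos 13: UGA -> STOP

Answer: YCRY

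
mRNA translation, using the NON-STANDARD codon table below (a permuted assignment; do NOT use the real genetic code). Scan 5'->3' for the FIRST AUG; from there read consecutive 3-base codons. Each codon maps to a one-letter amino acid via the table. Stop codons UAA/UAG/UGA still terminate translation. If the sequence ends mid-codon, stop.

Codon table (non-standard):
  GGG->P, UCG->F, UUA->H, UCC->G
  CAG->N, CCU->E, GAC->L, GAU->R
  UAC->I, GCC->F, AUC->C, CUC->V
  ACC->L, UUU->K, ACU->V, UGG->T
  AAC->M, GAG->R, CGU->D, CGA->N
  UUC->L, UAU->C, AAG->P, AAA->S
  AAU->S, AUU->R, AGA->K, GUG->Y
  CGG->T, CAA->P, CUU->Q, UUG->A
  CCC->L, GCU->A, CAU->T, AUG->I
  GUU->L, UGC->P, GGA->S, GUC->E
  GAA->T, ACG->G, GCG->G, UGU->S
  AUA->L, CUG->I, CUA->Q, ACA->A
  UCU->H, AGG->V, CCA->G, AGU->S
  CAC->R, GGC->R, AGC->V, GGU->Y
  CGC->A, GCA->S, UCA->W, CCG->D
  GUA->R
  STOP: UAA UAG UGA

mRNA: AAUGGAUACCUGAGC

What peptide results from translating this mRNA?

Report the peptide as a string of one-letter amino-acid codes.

Answer: IRL

Derivation:
start AUG at pos 1
pos 1: AUG -> I; peptide=I
pos 4: GAU -> R; peptide=IR
pos 7: ACC -> L; peptide=IRL
pos 10: UGA -> STOP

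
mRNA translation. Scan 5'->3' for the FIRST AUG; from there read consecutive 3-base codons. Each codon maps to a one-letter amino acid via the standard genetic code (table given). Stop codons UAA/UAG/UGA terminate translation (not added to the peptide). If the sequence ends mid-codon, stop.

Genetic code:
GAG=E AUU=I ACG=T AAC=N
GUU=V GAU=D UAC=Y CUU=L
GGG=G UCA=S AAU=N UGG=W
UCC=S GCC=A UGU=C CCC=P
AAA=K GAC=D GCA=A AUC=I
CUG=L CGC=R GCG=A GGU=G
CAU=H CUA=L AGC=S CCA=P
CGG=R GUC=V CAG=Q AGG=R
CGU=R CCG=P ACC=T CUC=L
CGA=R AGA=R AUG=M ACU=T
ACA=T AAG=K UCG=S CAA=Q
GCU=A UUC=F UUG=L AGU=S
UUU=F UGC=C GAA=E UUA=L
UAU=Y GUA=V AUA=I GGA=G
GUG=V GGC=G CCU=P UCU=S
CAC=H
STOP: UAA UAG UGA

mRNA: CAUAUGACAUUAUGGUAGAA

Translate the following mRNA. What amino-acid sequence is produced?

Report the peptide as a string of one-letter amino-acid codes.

start AUG at pos 3
pos 3: AUG -> M; peptide=M
pos 6: ACA -> T; peptide=MT
pos 9: UUA -> L; peptide=MTL
pos 12: UGG -> W; peptide=MTLW
pos 15: UAG -> STOP

Answer: MTLW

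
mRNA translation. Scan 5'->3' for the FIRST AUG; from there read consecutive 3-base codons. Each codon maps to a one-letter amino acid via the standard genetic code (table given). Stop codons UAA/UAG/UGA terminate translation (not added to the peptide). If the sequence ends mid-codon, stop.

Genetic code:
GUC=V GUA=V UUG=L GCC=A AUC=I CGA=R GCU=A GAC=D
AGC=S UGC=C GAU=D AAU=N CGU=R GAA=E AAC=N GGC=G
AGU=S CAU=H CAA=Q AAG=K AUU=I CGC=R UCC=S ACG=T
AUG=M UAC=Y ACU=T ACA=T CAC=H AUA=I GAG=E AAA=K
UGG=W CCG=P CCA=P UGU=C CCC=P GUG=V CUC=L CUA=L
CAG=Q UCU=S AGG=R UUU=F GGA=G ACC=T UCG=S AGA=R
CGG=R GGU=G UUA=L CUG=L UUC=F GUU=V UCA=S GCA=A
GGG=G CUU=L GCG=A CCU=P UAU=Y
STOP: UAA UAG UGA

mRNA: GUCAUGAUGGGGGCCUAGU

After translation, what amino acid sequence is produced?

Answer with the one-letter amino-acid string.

Answer: MMGA

Derivation:
start AUG at pos 3
pos 3: AUG -> M; peptide=M
pos 6: AUG -> M; peptide=MM
pos 9: GGG -> G; peptide=MMG
pos 12: GCC -> A; peptide=MMGA
pos 15: UAG -> STOP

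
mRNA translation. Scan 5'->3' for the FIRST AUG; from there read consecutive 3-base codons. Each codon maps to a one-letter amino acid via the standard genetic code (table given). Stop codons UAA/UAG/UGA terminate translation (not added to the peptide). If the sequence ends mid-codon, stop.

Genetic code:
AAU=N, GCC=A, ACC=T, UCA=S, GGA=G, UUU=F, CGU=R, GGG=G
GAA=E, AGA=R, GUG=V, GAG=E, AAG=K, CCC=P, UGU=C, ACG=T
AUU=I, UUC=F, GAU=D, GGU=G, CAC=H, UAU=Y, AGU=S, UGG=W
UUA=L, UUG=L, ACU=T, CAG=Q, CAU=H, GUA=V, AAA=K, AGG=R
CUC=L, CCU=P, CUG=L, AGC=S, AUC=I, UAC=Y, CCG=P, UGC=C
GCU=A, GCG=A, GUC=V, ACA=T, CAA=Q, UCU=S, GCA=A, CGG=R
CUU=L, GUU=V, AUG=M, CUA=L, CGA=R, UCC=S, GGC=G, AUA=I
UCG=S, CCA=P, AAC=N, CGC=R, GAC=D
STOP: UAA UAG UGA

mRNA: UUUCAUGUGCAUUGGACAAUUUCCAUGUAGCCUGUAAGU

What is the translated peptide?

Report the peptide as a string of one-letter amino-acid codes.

Answer: MCIGQFPCSL

Derivation:
start AUG at pos 4
pos 4: AUG -> M; peptide=M
pos 7: UGC -> C; peptide=MC
pos 10: AUU -> I; peptide=MCI
pos 13: GGA -> G; peptide=MCIG
pos 16: CAA -> Q; peptide=MCIGQ
pos 19: UUU -> F; peptide=MCIGQF
pos 22: CCA -> P; peptide=MCIGQFP
pos 25: UGU -> C; peptide=MCIGQFPC
pos 28: AGC -> S; peptide=MCIGQFPCS
pos 31: CUG -> L; peptide=MCIGQFPCSL
pos 34: UAA -> STOP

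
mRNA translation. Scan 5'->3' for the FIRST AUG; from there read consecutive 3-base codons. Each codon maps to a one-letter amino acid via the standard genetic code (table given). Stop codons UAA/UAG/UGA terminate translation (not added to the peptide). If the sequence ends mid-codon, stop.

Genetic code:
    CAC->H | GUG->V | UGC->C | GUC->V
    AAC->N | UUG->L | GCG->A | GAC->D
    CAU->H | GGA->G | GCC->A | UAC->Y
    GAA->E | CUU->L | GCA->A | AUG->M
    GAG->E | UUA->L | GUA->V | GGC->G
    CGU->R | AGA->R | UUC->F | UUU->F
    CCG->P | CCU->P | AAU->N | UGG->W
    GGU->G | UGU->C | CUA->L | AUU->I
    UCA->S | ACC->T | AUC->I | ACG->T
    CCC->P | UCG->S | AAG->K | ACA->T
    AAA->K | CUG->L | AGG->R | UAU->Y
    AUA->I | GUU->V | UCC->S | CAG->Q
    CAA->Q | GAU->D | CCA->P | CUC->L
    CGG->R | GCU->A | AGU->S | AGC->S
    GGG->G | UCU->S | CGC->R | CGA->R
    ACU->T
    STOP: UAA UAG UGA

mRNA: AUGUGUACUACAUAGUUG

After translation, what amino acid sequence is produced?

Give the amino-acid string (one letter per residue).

start AUG at pos 0
pos 0: AUG -> M; peptide=M
pos 3: UGU -> C; peptide=MC
pos 6: ACU -> T; peptide=MCT
pos 9: ACA -> T; peptide=MCTT
pos 12: UAG -> STOP

Answer: MCTT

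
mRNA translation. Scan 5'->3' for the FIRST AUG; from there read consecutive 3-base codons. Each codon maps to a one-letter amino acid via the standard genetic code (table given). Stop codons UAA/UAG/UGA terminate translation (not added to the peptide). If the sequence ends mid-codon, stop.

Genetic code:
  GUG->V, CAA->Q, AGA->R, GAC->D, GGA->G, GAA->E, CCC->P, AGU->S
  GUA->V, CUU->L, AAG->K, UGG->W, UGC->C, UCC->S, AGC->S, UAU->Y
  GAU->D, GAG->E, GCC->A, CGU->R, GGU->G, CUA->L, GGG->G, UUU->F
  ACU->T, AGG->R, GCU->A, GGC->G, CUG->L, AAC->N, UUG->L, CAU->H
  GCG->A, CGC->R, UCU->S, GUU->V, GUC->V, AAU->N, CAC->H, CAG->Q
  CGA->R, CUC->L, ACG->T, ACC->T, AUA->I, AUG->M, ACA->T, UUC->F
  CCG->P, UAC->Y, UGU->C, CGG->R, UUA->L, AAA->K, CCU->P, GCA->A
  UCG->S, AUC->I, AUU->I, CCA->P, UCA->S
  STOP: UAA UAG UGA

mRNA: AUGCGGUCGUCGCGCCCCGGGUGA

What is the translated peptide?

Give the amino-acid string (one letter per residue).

Answer: MRSSRPG

Derivation:
start AUG at pos 0
pos 0: AUG -> M; peptide=M
pos 3: CGG -> R; peptide=MR
pos 6: UCG -> S; peptide=MRS
pos 9: UCG -> S; peptide=MRSS
pos 12: CGC -> R; peptide=MRSSR
pos 15: CCC -> P; peptide=MRSSRP
pos 18: GGG -> G; peptide=MRSSRPG
pos 21: UGA -> STOP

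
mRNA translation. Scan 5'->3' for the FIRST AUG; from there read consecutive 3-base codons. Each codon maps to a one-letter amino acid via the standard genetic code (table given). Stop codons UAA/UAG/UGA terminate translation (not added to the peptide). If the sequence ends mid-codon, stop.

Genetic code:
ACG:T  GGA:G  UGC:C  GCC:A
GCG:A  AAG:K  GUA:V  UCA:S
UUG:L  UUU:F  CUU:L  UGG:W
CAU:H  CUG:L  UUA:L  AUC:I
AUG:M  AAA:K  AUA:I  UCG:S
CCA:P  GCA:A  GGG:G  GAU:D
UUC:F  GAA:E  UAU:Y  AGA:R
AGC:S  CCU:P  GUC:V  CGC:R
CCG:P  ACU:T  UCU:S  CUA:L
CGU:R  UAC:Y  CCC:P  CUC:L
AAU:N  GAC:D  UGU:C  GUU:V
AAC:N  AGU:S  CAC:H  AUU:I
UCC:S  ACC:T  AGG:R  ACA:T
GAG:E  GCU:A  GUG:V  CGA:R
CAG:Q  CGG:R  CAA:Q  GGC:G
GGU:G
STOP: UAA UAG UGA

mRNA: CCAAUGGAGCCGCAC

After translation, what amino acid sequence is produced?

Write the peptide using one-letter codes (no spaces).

start AUG at pos 3
pos 3: AUG -> M; peptide=M
pos 6: GAG -> E; peptide=ME
pos 9: CCG -> P; peptide=MEP
pos 12: CAC -> H; peptide=MEPH
pos 15: only 0 nt remain (<3), stop (end of mRNA)

Answer: MEPH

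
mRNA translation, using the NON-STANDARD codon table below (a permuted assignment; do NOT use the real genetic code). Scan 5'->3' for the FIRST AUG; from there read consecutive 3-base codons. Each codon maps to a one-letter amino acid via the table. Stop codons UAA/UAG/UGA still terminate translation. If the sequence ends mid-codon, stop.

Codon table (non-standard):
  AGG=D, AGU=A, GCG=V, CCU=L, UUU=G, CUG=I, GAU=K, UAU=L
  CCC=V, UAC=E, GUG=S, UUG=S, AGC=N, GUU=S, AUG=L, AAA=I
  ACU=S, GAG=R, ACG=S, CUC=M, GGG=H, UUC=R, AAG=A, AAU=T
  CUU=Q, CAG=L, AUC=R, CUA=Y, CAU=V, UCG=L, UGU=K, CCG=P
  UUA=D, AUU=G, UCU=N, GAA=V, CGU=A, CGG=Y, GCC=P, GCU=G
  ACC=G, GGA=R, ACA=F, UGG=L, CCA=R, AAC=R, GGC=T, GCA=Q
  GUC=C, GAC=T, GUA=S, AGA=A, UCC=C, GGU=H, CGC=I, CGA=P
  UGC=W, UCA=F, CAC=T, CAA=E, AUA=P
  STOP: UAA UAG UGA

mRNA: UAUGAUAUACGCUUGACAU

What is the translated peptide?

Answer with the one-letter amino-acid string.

start AUG at pos 1
pos 1: AUG -> L; peptide=L
pos 4: AUA -> P; peptide=LP
pos 7: UAC -> E; peptide=LPE
pos 10: GCU -> G; peptide=LPEG
pos 13: UGA -> STOP

Answer: LPEG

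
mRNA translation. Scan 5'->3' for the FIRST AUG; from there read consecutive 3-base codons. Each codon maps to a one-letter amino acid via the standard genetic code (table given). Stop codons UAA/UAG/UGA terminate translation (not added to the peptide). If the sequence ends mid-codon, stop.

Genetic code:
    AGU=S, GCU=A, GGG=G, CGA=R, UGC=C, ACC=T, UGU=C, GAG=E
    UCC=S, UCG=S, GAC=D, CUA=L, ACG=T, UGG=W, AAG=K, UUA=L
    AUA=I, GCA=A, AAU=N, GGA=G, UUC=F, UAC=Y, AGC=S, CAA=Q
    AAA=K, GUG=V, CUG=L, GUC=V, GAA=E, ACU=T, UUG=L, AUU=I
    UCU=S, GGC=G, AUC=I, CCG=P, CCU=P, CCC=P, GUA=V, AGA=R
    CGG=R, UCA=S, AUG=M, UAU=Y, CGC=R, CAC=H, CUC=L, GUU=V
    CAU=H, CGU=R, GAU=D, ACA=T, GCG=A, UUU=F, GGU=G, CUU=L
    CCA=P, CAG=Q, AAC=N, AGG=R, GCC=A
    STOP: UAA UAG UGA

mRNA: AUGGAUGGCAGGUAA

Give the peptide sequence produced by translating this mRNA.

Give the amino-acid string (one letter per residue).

Answer: MDGR

Derivation:
start AUG at pos 0
pos 0: AUG -> M; peptide=M
pos 3: GAU -> D; peptide=MD
pos 6: GGC -> G; peptide=MDG
pos 9: AGG -> R; peptide=MDGR
pos 12: UAA -> STOP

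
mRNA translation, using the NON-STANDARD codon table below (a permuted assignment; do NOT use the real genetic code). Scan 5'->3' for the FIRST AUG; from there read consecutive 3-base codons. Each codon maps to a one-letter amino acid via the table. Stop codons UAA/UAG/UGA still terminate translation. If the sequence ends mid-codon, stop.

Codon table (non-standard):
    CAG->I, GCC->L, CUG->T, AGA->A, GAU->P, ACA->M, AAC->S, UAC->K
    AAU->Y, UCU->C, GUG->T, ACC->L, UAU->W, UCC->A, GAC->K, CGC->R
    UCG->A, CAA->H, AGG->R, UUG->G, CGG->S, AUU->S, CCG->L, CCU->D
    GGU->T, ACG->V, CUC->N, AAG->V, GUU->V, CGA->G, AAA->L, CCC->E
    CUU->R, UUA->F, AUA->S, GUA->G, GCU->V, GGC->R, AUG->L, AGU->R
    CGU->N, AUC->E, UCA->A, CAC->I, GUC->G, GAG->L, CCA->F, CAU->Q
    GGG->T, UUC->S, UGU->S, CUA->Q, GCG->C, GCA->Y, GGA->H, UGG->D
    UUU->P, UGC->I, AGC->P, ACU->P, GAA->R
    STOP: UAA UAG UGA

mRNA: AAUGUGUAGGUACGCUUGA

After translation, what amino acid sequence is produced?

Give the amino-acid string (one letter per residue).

Answer: LSRKV

Derivation:
start AUG at pos 1
pos 1: AUG -> L; peptide=L
pos 4: UGU -> S; peptide=LS
pos 7: AGG -> R; peptide=LSR
pos 10: UAC -> K; peptide=LSRK
pos 13: GCU -> V; peptide=LSRKV
pos 16: UGA -> STOP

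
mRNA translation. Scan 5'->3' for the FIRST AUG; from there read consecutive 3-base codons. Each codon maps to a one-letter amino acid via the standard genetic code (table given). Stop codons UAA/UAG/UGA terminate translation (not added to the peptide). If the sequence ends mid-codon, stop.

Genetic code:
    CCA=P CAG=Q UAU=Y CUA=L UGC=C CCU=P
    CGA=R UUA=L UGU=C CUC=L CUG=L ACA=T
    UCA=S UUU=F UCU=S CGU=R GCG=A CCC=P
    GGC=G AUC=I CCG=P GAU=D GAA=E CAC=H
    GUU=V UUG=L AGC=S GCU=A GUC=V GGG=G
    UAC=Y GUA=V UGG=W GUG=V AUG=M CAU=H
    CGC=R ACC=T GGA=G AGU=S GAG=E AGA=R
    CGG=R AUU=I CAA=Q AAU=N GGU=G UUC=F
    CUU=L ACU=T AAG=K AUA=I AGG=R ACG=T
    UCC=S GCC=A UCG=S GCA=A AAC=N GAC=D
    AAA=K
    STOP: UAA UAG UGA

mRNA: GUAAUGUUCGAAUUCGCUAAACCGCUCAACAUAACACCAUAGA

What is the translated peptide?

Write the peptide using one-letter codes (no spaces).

start AUG at pos 3
pos 3: AUG -> M; peptide=M
pos 6: UUC -> F; peptide=MF
pos 9: GAA -> E; peptide=MFE
pos 12: UUC -> F; peptide=MFEF
pos 15: GCU -> A; peptide=MFEFA
pos 18: AAA -> K; peptide=MFEFAK
pos 21: CCG -> P; peptide=MFEFAKP
pos 24: CUC -> L; peptide=MFEFAKPL
pos 27: AAC -> N; peptide=MFEFAKPLN
pos 30: AUA -> I; peptide=MFEFAKPLNI
pos 33: ACA -> T; peptide=MFEFAKPLNIT
pos 36: CCA -> P; peptide=MFEFAKPLNITP
pos 39: UAG -> STOP

Answer: MFEFAKPLNITP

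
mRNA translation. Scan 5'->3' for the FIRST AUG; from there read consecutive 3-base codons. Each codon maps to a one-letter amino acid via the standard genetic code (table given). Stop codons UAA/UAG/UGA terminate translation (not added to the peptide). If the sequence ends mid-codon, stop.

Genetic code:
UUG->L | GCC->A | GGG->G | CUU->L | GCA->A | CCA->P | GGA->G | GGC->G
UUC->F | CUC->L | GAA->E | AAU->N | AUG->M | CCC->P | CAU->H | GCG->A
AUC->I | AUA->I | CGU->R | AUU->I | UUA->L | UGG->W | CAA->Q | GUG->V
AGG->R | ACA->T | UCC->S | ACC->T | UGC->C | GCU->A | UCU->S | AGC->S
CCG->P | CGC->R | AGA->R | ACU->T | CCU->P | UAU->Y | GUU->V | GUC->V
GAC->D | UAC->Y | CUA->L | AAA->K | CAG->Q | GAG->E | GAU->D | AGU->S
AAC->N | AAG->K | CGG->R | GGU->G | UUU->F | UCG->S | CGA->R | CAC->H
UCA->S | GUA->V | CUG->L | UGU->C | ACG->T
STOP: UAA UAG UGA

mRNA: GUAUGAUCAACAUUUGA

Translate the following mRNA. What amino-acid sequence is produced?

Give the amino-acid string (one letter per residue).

start AUG at pos 2
pos 2: AUG -> M; peptide=M
pos 5: AUC -> I; peptide=MI
pos 8: AAC -> N; peptide=MIN
pos 11: AUU -> I; peptide=MINI
pos 14: UGA -> STOP

Answer: MINI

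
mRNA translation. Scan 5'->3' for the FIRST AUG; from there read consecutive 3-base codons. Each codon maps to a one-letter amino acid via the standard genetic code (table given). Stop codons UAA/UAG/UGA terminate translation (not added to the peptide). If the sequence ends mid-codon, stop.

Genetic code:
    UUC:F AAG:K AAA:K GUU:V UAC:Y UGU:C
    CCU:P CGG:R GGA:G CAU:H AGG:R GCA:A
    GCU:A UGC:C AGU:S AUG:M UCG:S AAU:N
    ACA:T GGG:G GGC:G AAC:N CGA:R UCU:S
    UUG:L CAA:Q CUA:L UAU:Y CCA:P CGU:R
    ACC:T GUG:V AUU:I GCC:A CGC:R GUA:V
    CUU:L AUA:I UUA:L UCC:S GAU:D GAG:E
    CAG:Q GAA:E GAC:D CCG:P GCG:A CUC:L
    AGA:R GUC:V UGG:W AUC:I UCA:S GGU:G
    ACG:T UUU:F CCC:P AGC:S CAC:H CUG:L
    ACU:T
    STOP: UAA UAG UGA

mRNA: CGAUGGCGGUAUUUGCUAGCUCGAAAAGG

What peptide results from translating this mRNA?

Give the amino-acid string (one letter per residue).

start AUG at pos 2
pos 2: AUG -> M; peptide=M
pos 5: GCG -> A; peptide=MA
pos 8: GUA -> V; peptide=MAV
pos 11: UUU -> F; peptide=MAVF
pos 14: GCU -> A; peptide=MAVFA
pos 17: AGC -> S; peptide=MAVFAS
pos 20: UCG -> S; peptide=MAVFASS
pos 23: AAA -> K; peptide=MAVFASSK
pos 26: AGG -> R; peptide=MAVFASSKR
pos 29: only 0 nt remain (<3), stop (end of mRNA)

Answer: MAVFASSKR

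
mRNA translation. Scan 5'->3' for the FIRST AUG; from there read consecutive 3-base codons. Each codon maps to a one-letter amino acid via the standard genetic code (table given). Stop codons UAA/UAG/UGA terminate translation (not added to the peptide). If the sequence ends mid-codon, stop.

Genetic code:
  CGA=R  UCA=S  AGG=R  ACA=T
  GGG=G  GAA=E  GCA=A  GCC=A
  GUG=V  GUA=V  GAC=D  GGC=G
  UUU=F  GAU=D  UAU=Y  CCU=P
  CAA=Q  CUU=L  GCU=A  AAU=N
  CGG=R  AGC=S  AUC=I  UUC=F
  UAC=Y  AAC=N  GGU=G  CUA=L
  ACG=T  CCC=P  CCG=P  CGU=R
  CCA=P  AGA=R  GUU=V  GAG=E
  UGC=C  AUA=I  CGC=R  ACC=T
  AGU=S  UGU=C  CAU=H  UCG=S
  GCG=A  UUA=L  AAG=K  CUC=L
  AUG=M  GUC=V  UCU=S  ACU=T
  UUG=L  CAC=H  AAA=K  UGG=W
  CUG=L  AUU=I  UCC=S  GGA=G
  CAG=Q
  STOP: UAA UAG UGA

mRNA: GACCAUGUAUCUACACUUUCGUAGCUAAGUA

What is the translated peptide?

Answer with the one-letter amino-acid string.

start AUG at pos 4
pos 4: AUG -> M; peptide=M
pos 7: UAU -> Y; peptide=MY
pos 10: CUA -> L; peptide=MYL
pos 13: CAC -> H; peptide=MYLH
pos 16: UUU -> F; peptide=MYLHF
pos 19: CGU -> R; peptide=MYLHFR
pos 22: AGC -> S; peptide=MYLHFRS
pos 25: UAA -> STOP

Answer: MYLHFRS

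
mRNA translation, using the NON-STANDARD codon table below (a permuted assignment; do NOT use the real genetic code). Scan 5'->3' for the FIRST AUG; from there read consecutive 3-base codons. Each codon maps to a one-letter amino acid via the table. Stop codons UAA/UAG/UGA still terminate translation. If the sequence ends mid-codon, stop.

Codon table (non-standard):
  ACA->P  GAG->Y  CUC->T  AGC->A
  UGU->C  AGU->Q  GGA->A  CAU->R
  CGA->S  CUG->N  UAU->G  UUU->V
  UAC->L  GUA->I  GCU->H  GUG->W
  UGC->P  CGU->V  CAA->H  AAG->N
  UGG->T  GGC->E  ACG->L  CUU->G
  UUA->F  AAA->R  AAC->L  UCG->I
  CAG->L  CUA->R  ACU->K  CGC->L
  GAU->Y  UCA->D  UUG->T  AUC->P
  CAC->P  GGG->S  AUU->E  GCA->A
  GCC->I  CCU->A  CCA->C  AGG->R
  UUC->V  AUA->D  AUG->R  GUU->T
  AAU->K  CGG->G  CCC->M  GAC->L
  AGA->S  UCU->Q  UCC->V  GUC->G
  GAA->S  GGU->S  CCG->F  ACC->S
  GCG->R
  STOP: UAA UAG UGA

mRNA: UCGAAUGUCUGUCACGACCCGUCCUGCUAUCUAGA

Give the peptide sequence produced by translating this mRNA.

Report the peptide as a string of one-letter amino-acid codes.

Answer: RQGLSVAHP

Derivation:
start AUG at pos 4
pos 4: AUG -> R; peptide=R
pos 7: UCU -> Q; peptide=RQ
pos 10: GUC -> G; peptide=RQG
pos 13: ACG -> L; peptide=RQGL
pos 16: ACC -> S; peptide=RQGLS
pos 19: CGU -> V; peptide=RQGLSV
pos 22: CCU -> A; peptide=RQGLSVA
pos 25: GCU -> H; peptide=RQGLSVAH
pos 28: AUC -> P; peptide=RQGLSVAHP
pos 31: UAG -> STOP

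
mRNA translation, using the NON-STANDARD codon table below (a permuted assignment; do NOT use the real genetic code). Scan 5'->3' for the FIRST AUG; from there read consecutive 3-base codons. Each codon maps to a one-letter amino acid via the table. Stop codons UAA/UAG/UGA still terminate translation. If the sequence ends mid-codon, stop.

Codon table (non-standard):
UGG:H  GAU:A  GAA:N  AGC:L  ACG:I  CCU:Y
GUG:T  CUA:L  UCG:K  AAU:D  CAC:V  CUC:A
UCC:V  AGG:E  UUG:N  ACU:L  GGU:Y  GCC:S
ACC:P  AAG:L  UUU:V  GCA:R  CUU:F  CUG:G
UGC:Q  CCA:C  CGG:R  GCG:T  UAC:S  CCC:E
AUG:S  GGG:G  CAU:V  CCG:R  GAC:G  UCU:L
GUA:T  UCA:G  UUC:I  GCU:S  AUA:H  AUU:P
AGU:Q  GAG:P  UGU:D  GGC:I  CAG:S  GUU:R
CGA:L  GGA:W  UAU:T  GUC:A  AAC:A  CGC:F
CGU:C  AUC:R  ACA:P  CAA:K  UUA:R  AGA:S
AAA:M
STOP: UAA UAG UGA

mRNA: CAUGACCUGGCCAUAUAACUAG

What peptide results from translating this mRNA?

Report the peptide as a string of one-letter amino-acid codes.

start AUG at pos 1
pos 1: AUG -> S; peptide=S
pos 4: ACC -> P; peptide=SP
pos 7: UGG -> H; peptide=SPH
pos 10: CCA -> C; peptide=SPHC
pos 13: UAU -> T; peptide=SPHCT
pos 16: AAC -> A; peptide=SPHCTA
pos 19: UAG -> STOP

Answer: SPHCTA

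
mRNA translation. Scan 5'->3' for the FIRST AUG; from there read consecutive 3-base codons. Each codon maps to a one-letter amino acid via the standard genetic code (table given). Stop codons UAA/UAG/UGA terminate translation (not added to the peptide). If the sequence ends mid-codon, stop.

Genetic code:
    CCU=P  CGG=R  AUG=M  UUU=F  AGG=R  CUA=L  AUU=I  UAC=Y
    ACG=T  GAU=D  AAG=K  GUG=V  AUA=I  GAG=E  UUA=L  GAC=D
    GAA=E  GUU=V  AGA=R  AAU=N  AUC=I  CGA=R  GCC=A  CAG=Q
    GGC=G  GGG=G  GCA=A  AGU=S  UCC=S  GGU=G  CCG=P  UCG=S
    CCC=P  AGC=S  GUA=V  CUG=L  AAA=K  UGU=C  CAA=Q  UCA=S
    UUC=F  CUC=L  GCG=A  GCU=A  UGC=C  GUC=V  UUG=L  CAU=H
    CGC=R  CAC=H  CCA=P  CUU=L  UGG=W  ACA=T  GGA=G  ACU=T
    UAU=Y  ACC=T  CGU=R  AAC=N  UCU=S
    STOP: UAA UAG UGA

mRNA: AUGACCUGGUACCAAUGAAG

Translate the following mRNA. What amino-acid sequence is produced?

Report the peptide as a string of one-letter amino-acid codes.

start AUG at pos 0
pos 0: AUG -> M; peptide=M
pos 3: ACC -> T; peptide=MT
pos 6: UGG -> W; peptide=MTW
pos 9: UAC -> Y; peptide=MTWY
pos 12: CAA -> Q; peptide=MTWYQ
pos 15: UGA -> STOP

Answer: MTWYQ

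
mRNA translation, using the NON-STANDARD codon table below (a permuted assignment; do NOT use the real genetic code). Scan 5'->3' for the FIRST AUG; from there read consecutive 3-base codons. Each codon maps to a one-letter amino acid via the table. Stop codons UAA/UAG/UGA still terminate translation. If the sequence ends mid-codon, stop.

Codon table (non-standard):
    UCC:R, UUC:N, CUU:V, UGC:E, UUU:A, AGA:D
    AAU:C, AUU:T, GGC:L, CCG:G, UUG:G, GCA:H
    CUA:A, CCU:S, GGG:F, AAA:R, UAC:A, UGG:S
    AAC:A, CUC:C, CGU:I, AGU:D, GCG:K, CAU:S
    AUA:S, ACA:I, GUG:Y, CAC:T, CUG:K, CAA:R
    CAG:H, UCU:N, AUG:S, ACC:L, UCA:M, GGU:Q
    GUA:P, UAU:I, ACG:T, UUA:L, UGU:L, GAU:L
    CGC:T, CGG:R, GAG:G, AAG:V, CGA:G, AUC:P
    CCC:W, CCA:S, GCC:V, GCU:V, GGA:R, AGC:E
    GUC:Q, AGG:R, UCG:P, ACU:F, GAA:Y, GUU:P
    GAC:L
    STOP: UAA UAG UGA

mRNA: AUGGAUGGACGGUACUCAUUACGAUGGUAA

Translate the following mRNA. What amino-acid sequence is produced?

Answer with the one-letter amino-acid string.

start AUG at pos 0
pos 0: AUG -> S; peptide=S
pos 3: GAU -> L; peptide=SL
pos 6: GGA -> R; peptide=SLR
pos 9: CGG -> R; peptide=SLRR
pos 12: UAC -> A; peptide=SLRRA
pos 15: UCA -> M; peptide=SLRRAM
pos 18: UUA -> L; peptide=SLRRAML
pos 21: CGA -> G; peptide=SLRRAMLG
pos 24: UGG -> S; peptide=SLRRAMLGS
pos 27: UAA -> STOP

Answer: SLRRAMLGS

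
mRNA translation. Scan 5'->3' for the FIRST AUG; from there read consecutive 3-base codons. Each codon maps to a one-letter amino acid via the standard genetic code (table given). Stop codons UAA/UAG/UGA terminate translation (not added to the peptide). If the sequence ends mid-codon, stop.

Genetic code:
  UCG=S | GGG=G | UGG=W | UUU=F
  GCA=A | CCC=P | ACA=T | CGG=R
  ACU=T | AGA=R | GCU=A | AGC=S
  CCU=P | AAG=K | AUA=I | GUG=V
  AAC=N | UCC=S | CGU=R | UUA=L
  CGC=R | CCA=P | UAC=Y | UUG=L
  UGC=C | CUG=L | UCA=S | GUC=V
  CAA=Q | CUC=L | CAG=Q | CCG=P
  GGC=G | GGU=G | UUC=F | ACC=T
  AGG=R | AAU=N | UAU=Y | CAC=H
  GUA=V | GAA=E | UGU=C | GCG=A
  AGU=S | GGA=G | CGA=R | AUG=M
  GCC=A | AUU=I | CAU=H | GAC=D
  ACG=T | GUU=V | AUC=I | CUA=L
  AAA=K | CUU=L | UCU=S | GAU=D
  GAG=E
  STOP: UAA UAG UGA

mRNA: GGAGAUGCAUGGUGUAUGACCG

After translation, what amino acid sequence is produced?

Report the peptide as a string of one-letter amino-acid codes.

start AUG at pos 4
pos 4: AUG -> M; peptide=M
pos 7: CAU -> H; peptide=MH
pos 10: GGU -> G; peptide=MHG
pos 13: GUA -> V; peptide=MHGV
pos 16: UGA -> STOP

Answer: MHGV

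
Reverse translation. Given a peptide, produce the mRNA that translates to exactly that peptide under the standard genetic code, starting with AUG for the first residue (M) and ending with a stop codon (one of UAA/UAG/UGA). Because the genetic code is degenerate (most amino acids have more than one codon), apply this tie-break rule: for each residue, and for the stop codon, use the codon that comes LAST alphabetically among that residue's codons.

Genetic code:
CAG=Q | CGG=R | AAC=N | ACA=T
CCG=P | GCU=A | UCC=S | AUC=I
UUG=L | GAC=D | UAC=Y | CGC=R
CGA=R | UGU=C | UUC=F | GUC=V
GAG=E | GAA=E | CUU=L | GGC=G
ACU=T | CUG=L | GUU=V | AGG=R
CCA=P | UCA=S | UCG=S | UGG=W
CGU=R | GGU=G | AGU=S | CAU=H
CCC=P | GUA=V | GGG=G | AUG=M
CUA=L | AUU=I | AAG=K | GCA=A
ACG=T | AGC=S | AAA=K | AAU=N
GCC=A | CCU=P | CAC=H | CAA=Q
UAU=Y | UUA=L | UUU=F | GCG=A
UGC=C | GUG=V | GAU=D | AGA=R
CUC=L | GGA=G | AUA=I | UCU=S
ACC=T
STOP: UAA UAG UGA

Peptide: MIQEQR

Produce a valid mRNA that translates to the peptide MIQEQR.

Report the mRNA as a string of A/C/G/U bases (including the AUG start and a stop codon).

residue 1: M -> AUG (start codon)
residue 2: I codons sorted = AUA,AUC,AUU -> pick last = AUU
residue 3: Q codons sorted = CAA,CAG -> pick last = CAG
residue 4: E codons sorted = GAA,GAG -> pick last = GAG
residue 5: Q codons sorted = CAA,CAG -> pick last = CAG
residue 6: R codons sorted = AGA,AGG,CGA,CGC,CGG,CGU -> pick last = CGU
terminator: stop codons sorted = UAA,UAG,UGA -> pick last = UGA

Answer: mRNA: AUGAUUCAGGAGCAGCGUUGA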